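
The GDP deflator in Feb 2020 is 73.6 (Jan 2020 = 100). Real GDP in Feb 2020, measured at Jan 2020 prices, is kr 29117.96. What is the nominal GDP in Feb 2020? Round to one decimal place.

Nominal = Real × (Index/100) = 29117.96 × (73.6/100)
        = 29117.96 × 0.736 = 21430.8186

21430.8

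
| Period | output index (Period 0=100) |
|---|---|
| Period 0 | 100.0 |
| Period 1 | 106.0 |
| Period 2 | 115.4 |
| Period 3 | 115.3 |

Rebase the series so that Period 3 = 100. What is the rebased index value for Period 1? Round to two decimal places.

Rebased(Period 1) = 106.0 / 115.3 × 100 = 91.9341

91.93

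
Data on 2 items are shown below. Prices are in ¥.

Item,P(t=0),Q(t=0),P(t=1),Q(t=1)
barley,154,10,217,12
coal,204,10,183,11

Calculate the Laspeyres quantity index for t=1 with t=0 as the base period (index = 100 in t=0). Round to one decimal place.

114.3

Laspeyres quantity index uses base-period prices as weights.
ΣP(t=0)·Q(t=1) = 154×12 + 204×11 = 1848 + 2244 = 4092
ΣP(t=0)·Q(t=0) = 154×10 + 204×10 = 1540 + 2040 = 3580
Index = 4092 / 3580 × 100 = 114.3017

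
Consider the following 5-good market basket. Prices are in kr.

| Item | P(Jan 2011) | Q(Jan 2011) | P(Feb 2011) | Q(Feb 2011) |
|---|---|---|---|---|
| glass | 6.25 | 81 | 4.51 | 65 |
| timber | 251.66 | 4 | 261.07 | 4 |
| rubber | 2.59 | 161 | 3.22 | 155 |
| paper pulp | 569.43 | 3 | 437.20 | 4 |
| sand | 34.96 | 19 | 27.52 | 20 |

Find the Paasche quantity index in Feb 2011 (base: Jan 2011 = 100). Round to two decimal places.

Paasche quantity index uses current-period prices as weights.
ΣP(Feb 2011)·Q(Feb 2011) = 4.51×65 + 261.07×4 + 3.22×155 + 437.20×4 + 27.52×20 = 293.15 + 1044.28 + 499.1 + 1748.8 + 550.4 = 4135.73
ΣP(Feb 2011)·Q(Jan 2011) = 4.51×81 + 261.07×4 + 3.22×161 + 437.20×3 + 27.52×19 = 365.31 + 1044.28 + 518.42 + 1311.6 + 522.88 = 3762.49
Index = 4135.73 / 3762.49 × 100 = 109.9200

109.92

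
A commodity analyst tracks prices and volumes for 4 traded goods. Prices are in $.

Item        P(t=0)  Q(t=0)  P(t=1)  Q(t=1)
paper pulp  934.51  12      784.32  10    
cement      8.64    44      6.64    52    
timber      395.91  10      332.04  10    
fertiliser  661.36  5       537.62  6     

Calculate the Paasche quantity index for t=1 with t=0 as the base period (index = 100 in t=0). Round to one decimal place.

93.8

Paasche quantity index uses current-period prices as weights.
ΣP(t=1)·Q(t=1) = 784.32×10 + 6.64×52 + 332.04×10 + 537.62×6 = 7843.2 + 345.28 + 3320.4 + 3225.72 = 14734.6
ΣP(t=1)·Q(t=0) = 784.32×12 + 6.64×44 + 332.04×10 + 537.62×5 = 9411.84 + 292.16 + 3320.4 + 2688.1 = 15712.5
Index = 14734.6 / 15712.5 × 100 = 93.7763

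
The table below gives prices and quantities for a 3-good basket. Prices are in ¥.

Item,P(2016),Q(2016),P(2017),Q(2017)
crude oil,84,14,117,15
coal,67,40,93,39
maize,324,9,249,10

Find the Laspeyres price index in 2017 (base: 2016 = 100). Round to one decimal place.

112.2

Laspeyres price index uses base-period quantities as weights.
ΣP(2017)·Q(2016) = 117×14 + 93×40 + 249×9 = 1638 + 3720 + 2241 = 7599
ΣP(2016)·Q(2016) = 84×14 + 67×40 + 324×9 = 1176 + 2680 + 2916 = 6772
Index = 7599 / 6772 × 100 = 112.2120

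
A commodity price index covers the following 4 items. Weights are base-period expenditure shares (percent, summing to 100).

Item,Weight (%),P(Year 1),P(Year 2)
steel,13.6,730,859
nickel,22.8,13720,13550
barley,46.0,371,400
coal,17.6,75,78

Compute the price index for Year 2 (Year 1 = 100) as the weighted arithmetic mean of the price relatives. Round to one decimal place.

steel: 13.6 × (859/730) = 13.6 × 1.176712 = 16.0033
nickel: 22.8 × (13550/13720) = 22.8 × 0.987609 = 22.5175
barley: 46.0 × (400/371) = 46.0 × 1.078167 = 49.5957
coal: 17.6 × (78/75) = 17.6 × 1.040000 = 18.3040
Index = Σ wᵢ·(p₁ᵢ/p₀ᵢ) = 16.0033 + 22.5175 + 49.5957 + 18.3040 = 106.4205

106.4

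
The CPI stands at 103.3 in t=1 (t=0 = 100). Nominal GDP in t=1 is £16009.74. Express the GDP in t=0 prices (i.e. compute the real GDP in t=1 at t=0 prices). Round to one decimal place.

Real = Nominal ÷ (Index/100) = 16009.74 ÷ (103.3/100)
     = 16009.74 ÷ 1.033 = 15498.2962

15498.3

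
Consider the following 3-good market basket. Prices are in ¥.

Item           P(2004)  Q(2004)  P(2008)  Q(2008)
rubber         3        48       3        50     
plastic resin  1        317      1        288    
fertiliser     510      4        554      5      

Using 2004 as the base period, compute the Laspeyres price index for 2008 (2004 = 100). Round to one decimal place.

107.0

Laspeyres price index uses base-period quantities as weights.
ΣP(2008)·Q(2004) = 3×48 + 1×317 + 554×4 = 144 + 317 + 2216 = 2677
ΣP(2004)·Q(2004) = 3×48 + 1×317 + 510×4 = 144 + 317 + 2040 = 2501
Index = 2677 / 2501 × 100 = 107.0372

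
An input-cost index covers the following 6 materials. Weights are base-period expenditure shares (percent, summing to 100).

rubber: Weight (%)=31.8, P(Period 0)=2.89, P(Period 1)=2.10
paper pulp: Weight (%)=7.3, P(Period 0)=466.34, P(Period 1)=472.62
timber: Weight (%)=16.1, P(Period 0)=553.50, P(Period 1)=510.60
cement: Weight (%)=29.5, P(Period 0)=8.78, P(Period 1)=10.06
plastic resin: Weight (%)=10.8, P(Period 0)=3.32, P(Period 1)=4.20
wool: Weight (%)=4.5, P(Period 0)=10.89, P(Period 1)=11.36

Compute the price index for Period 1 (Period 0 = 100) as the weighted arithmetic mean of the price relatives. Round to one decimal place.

rubber: 31.8 × (2.10/2.89) = 31.8 × 0.726644 = 23.1073
paper pulp: 7.3 × (472.62/466.34) = 7.3 × 1.013467 = 7.3983
timber: 16.1 × (510.60/553.50) = 16.1 × 0.922493 = 14.8521
cement: 29.5 × (10.06/8.78) = 29.5 × 1.145786 = 33.8007
plastic resin: 10.8 × (4.20/3.32) = 10.8 × 1.265060 = 13.6627
wool: 4.5 × (11.36/10.89) = 4.5 × 1.043159 = 4.6942
Index = Σ wᵢ·(p₁ᵢ/p₀ᵢ) = 23.1073 + 7.3983 + 14.8521 + 33.8007 + 13.6627 + 4.6942 = 97.5153

97.5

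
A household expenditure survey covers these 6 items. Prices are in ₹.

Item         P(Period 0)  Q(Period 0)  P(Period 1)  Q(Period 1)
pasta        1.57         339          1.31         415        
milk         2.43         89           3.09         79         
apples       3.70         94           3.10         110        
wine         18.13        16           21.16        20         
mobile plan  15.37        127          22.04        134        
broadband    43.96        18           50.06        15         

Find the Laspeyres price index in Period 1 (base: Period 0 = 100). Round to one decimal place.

Laspeyres price index uses base-period quantities as weights.
ΣP(Period 1)·Q(Period 0) = 1.31×339 + 3.09×89 + 3.10×94 + 21.16×16 + 22.04×127 + 50.06×18 = 444.09 + 275.01 + 291.4 + 338.56 + 2799.08 + 901.08 = 5049.22
ΣP(Period 0)·Q(Period 0) = 1.57×339 + 2.43×89 + 3.70×94 + 18.13×16 + 15.37×127 + 43.96×18 = 532.23 + 216.27 + 347.8 + 290.08 + 1951.99 + 791.28 = 4129.65
Index = 5049.22 / 4129.65 × 100 = 122.2675

122.3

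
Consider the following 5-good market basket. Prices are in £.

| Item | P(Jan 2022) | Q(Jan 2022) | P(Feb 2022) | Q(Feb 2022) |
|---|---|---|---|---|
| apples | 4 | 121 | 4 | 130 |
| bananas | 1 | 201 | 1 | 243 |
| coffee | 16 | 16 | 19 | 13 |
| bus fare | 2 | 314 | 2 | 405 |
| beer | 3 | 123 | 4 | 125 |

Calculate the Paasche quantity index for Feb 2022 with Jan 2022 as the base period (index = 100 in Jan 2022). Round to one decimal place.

110.0

Paasche quantity index uses current-period prices as weights.
ΣP(Feb 2022)·Q(Feb 2022) = 4×130 + 1×243 + 19×13 + 2×405 + 4×125 = 520 + 243 + 247 + 810 + 500 = 2320
ΣP(Feb 2022)·Q(Jan 2022) = 4×121 + 1×201 + 19×16 + 2×314 + 4×123 = 484 + 201 + 304 + 628 + 492 = 2109
Index = 2320 / 2109 × 100 = 110.0047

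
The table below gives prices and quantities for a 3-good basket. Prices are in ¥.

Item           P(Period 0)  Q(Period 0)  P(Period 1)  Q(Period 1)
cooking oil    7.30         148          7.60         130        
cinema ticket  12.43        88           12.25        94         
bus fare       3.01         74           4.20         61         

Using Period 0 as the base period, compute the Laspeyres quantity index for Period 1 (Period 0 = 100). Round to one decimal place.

Laspeyres quantity index uses base-period prices as weights.
ΣP(Period 0)·Q(Period 1) = 7.30×130 + 12.43×94 + 3.01×61 = 949 + 1168.42 + 183.61 = 2301.03
ΣP(Period 0)·Q(Period 0) = 7.30×148 + 12.43×88 + 3.01×74 = 1080.4 + 1093.84 + 222.74 = 2396.98
Index = 2301.03 / 2396.98 × 100 = 95.9970

96.0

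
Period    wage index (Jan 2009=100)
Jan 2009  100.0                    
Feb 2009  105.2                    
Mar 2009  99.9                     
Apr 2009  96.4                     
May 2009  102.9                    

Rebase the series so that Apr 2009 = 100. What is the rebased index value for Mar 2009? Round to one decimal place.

103.6

Rebased(Mar 2009) = 99.9 / 96.4 × 100 = 103.6307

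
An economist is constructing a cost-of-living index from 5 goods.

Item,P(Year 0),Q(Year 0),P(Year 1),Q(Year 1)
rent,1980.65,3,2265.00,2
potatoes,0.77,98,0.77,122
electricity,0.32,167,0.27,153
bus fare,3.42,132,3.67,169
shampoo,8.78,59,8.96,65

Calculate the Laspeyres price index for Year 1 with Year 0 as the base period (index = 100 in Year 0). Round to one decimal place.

Laspeyres price index uses base-period quantities as weights.
ΣP(Year 1)·Q(Year 0) = 2265.00×3 + 0.77×98 + 0.27×167 + 3.67×132 + 8.96×59 = 6795 + 75.46 + 45.09 + 484.44 + 528.64 = 7928.63
ΣP(Year 0)·Q(Year 0) = 1980.65×3 + 0.77×98 + 0.32×167 + 3.42×132 + 8.78×59 = 5941.95 + 75.46 + 53.44 + 451.44 + 518.02 = 7040.31
Index = 7928.63 / 7040.31 × 100 = 112.6176

112.6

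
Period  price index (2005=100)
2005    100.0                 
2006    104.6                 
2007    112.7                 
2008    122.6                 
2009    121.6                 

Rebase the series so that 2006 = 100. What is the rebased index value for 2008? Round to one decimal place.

117.2

Rebased(2008) = 122.6 / 104.6 × 100 = 117.2084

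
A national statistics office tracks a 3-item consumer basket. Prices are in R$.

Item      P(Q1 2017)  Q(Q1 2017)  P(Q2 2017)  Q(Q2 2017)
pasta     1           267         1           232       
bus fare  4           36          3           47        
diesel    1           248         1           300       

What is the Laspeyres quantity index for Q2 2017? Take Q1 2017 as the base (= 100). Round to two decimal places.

Laspeyres quantity index uses base-period prices as weights.
ΣP(Q1 2017)·Q(Q2 2017) = 1×232 + 4×47 + 1×300 = 232 + 188 + 300 = 720
ΣP(Q1 2017)·Q(Q1 2017) = 1×267 + 4×36 + 1×248 = 267 + 144 + 248 = 659
Index = 720 / 659 × 100 = 109.2564

109.26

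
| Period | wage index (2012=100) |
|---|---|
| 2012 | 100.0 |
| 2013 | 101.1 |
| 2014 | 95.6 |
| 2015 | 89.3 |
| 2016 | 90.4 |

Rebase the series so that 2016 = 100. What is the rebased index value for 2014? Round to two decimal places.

Rebased(2014) = 95.6 / 90.4 × 100 = 105.7522

105.75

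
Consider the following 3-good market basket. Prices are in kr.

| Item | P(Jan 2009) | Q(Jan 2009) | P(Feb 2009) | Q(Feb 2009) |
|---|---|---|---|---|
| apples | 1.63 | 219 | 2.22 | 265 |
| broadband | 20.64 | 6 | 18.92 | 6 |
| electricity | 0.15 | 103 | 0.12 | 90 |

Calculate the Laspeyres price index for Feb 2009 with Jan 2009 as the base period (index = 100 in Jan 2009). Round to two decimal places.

Laspeyres price index uses base-period quantities as weights.
ΣP(Feb 2009)·Q(Jan 2009) = 2.22×219 + 18.92×6 + 0.12×103 = 486.18 + 113.52 + 12.36 = 612.06
ΣP(Jan 2009)·Q(Jan 2009) = 1.63×219 + 20.64×6 + 0.15×103 = 356.97 + 123.84 + 15.45 = 496.26
Index = 612.06 / 496.26 × 100 = 123.3345

123.33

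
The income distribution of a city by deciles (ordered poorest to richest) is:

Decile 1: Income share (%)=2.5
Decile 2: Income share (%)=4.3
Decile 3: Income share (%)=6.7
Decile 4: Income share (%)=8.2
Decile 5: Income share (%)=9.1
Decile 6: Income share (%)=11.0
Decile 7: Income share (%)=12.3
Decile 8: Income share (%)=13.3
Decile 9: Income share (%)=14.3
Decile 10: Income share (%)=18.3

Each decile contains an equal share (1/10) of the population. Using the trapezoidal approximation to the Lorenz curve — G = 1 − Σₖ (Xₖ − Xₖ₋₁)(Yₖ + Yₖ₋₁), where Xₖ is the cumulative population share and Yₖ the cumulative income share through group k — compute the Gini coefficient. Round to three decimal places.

Cumulative income shares Yₖ: 0.0250, 0.0680, 0.1350, 0.2170, 0.3080, 0.4180, 0.5410, 0.6740, 0.8170, 1.0000
Σ (Xₖ−Xₖ₋₁)(Yₖ+Yₖ₋₁) = (1/10)(0.0250+0.0000) + (1/10)(0.0680+0.0250) + (1/10)(0.1350+0.0680) + (1/10)(0.2170+0.1350) + (1/10)(0.3080+0.2170) + (1/10)(0.4180+0.3080) + (1/10)(0.5410+0.4180) + (1/10)(0.6740+0.5410) + (1/10)(0.8170+0.6740) + (1/10)(1.0000+0.8170)
  = 0.0025 + 0.0093 + 0.0203 + 0.0352 + 0.0525 + 0.0726 + 0.0959 + 0.1215 + 0.1491 + 0.1817 = 0.7406
G = 1 − 0.7406 = 0.2594

0.259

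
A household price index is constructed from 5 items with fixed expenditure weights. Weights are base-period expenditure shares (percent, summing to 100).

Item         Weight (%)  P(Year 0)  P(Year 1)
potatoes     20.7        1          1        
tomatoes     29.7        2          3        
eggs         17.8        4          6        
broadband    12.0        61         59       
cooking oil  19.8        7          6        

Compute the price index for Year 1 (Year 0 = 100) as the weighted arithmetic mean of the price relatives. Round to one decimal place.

120.5

potatoes: 20.7 × (1/1) = 20.7 × 1.000000 = 20.7000
tomatoes: 29.7 × (3/2) = 29.7 × 1.500000 = 44.5500
eggs: 17.8 × (6/4) = 17.8 × 1.500000 = 26.7000
broadband: 12.0 × (59/61) = 12.0 × 0.967213 = 11.6066
cooking oil: 19.8 × (6/7) = 19.8 × 0.857143 = 16.9714
Index = Σ wᵢ·(p₁ᵢ/p₀ᵢ) = 20.7000 + 44.5500 + 26.7000 + 11.6066 + 16.9714 = 120.5280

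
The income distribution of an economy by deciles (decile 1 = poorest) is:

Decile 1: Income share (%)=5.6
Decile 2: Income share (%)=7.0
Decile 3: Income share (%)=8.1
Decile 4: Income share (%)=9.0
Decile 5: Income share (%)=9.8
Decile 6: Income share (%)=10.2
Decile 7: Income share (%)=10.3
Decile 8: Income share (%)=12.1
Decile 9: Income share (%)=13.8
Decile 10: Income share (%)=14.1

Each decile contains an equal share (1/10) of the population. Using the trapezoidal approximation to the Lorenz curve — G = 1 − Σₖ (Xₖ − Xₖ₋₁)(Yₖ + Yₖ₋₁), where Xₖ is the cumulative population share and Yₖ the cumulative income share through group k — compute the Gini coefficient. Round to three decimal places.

Cumulative income shares Yₖ: 0.0560, 0.1260, 0.2070, 0.2970, 0.3950, 0.4970, 0.6000, 0.7210, 0.8590, 1.0000
Σ (Xₖ−Xₖ₋₁)(Yₖ+Yₖ₋₁) = (1/10)(0.0560+0.0000) + (1/10)(0.1260+0.0560) + (1/10)(0.2070+0.1260) + (1/10)(0.2970+0.2070) + (1/10)(0.3950+0.2970) + (1/10)(0.4970+0.3950) + (1/10)(0.6000+0.4970) + (1/10)(0.7210+0.6000) + (1/10)(0.8590+0.7210) + (1/10)(1.0000+0.8590)
  = 0.0056 + 0.0182 + 0.0333 + 0.0504 + 0.0692 + 0.0892 + 0.1097 + 0.1321 + 0.1580 + 0.1859 = 0.8516
G = 1 − 0.8516 = 0.1484

0.148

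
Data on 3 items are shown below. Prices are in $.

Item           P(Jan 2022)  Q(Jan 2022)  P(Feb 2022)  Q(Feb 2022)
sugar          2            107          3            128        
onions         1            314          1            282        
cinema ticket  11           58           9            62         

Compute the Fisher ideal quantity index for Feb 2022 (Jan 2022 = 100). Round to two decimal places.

Laspeyres component (base-period weights):
ΣP(Jan 2022)Q(Feb 2022) = 2×128 + 1×282 + 11×62 = 256 + 282 + 682 = 1220
ΣP(Jan 2022)Q(Jan 2022) = 2×107 + 1×314 + 11×58 = 214 + 314 + 638 = 1166
L = 1220 / 1166 × 100 = 104.6312
Paasche component (current-period weights):
ΣP(Feb 2022)Q(Feb 2022) = 3×128 + 1×282 + 9×62 = 384 + 282 + 558 = 1224
ΣP(Feb 2022)Q(Jan 2022) = 3×107 + 1×314 + 9×58 = 321 + 314 + 522 = 1157
P = 1224 / 1157 × 100 = 105.7908
Fisher = √(L × P) = √(104.6312 × 105.7908) = 105.2094

105.21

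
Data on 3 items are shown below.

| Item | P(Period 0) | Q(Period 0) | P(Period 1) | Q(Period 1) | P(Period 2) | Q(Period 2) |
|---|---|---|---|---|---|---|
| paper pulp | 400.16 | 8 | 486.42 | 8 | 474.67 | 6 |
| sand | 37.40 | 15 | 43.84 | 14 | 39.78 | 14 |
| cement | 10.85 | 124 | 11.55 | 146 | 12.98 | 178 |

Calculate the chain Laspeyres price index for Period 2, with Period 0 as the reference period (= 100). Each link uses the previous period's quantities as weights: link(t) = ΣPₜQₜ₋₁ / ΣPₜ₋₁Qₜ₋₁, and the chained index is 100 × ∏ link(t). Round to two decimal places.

Link Period 0→Period 1:
ΣP(Period 1)Q(Period 0) = 486.42×8 + 43.84×15 + 11.55×124 = 3891.36 + 657.6 + 1432.2 = 5981.16
ΣP(Period 0)Q(Period 0) = 400.16×8 + 37.40×15 + 10.85×124 = 3201.28 + 561 + 1345.4 = 5107.68
link = 5981.16/5107.68 = 1.171013
Link Period 1→Period 2:
ΣP(Period 2)Q(Period 1) = 474.67×8 + 39.78×14 + 12.98×146 = 3797.36 + 556.92 + 1895.08 = 6249.36
ΣP(Period 1)Q(Period 1) = 486.42×8 + 43.84×14 + 11.55×146 = 3891.36 + 613.76 + 1686.3 = 6191.42
link = 6249.36/6191.42 = 1.009358
Chained index = 100 × 1.171013 × 1.009358 = 118.1972

118.20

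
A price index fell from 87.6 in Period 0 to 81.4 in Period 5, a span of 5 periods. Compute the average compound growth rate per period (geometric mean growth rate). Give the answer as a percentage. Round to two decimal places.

-1.46%

Growth factor = (81.4/87.6)^(1/5) = (0.929224)^(1/5) = 0.985426
Growth rate = 0.985426 − 1 = -0.014574 = -1.4574%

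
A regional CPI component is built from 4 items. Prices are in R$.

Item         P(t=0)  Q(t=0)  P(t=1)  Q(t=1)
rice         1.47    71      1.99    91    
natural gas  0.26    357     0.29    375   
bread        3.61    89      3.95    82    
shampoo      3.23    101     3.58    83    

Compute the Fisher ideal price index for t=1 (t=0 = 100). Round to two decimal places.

113.96

Laspeyres component (base-period weights):
ΣP(t=1)Q(t=0) = 1.99×71 + 0.29×357 + 3.95×89 + 3.58×101 = 141.29 + 103.53 + 351.55 + 361.58 = 957.95
ΣP(t=0)Q(t=0) = 1.47×71 + 0.26×357 + 3.61×89 + 3.23×101 = 104.37 + 92.82 + 321.29 + 326.23 = 844.71
L = 957.95 / 844.71 × 100 = 113.4058
Paasche component (current-period weights):
ΣP(t=1)Q(t=1) = 1.99×91 + 0.29×375 + 3.95×82 + 3.58×83 = 181.09 + 108.75 + 323.9 + 297.14 = 910.88
ΣP(t=0)Q(t=1) = 1.47×91 + 0.26×375 + 3.61×82 + 3.23×83 = 133.77 + 97.5 + 296.02 + 268.09 = 795.38
P = 910.88 / 795.38 × 100 = 114.5214
Fisher = √(L × P) = √(113.4058 × 114.5214) = 113.9622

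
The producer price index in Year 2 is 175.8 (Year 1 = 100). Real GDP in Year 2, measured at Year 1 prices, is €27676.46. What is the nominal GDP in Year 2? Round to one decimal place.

Nominal = Real × (Index/100) = 27676.46 × (175.8/100)
        = 27676.46 × 1.758 = 48655.2167

48655.2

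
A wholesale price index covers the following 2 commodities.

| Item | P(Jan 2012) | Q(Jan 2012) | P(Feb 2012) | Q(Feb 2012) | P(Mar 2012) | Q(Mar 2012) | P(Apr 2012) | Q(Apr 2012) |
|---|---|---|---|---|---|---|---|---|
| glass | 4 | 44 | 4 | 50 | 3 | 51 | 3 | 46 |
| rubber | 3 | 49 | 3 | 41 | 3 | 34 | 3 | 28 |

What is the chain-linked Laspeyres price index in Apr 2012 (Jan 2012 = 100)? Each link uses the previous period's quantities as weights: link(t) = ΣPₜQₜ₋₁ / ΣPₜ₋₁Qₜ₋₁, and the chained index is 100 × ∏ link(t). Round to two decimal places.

84.52

Link Jan 2012→Feb 2012:
ΣP(Feb 2012)Q(Jan 2012) = 4×44 + 3×49 = 176 + 147 = 323
ΣP(Jan 2012)Q(Jan 2012) = 4×44 + 3×49 = 176 + 147 = 323
link = 323/323 = 1.000000
Link Feb 2012→Mar 2012:
ΣP(Mar 2012)Q(Feb 2012) = 3×50 + 3×41 = 150 + 123 = 273
ΣP(Feb 2012)Q(Feb 2012) = 4×50 + 3×41 = 200 + 123 = 323
link = 273/323 = 0.845201
Link Mar 2012→Apr 2012:
ΣP(Apr 2012)Q(Mar 2012) = 3×51 + 3×34 = 153 + 102 = 255
ΣP(Mar 2012)Q(Mar 2012) = 3×51 + 3×34 = 153 + 102 = 255
link = 255/255 = 1.000000
Chained index = 100 × 1.000000 × 0.845201 × 1.000000 = 84.5201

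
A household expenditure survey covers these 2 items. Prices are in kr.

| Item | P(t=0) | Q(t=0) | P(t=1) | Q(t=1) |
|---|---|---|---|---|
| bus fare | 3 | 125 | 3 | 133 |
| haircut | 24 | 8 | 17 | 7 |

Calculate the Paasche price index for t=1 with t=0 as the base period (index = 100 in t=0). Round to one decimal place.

91.4

Paasche price index uses current-period quantities as weights.
ΣP(t=1)·Q(t=1) = 3×133 + 17×7 = 399 + 119 = 518
ΣP(t=0)·Q(t=1) = 3×133 + 24×7 = 399 + 168 = 567
Index = 518 / 567 × 100 = 91.3580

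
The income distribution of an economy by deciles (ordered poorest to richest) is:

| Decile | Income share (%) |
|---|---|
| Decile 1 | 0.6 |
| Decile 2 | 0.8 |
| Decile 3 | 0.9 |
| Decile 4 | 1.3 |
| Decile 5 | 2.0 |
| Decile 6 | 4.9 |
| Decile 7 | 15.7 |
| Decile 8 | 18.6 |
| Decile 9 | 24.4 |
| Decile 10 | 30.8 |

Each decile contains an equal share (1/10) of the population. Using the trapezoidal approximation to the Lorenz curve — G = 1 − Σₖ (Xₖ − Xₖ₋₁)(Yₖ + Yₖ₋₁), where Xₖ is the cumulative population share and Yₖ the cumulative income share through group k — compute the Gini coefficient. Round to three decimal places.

Cumulative income shares Yₖ: 0.0060, 0.0140, 0.0230, 0.0360, 0.0560, 0.1050, 0.2620, 0.4480, 0.6920, 1.0000
Σ (Xₖ−Xₖ₋₁)(Yₖ+Yₖ₋₁) = (1/10)(0.0060+0.0000) + (1/10)(0.0140+0.0060) + (1/10)(0.0230+0.0140) + (1/10)(0.0360+0.0230) + (1/10)(0.0560+0.0360) + (1/10)(0.1050+0.0560) + (1/10)(0.2620+0.1050) + (1/10)(0.4480+0.2620) + (1/10)(0.6920+0.4480) + (1/10)(1.0000+0.6920)
  = 0.0006 + 0.0020 + 0.0037 + 0.0059 + 0.0092 + 0.0161 + 0.0367 + 0.0710 + 0.1140 + 0.1692 = 0.4284
G = 1 − 0.4284 = 0.5716

0.572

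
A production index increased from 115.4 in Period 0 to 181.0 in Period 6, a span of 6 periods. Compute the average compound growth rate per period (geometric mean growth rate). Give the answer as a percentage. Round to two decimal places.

Growth factor = (181.0/115.4)^(1/6) = (1.568458)^(1/6) = 1.077901
Growth rate = 1.077901 − 1 = 0.077901 = 7.7901%

7.79%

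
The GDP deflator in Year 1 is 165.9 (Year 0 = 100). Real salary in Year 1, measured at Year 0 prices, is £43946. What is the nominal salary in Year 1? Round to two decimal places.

Nominal = Real × (Index/100) = 43946 × (165.9/100)
        = 43946 × 1.659 = 72906.4140

72906.41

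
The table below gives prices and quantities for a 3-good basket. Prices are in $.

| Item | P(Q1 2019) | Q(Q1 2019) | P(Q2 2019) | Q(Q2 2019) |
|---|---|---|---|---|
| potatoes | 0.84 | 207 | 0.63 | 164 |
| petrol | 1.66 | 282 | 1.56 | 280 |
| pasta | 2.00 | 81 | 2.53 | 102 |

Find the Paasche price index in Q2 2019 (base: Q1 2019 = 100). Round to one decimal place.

99.0

Paasche price index uses current-period quantities as weights.
ΣP(Q2 2019)·Q(Q2 2019) = 0.63×164 + 1.56×280 + 2.53×102 = 103.32 + 436.8 + 258.06 = 798.18
ΣP(Q1 2019)·Q(Q2 2019) = 0.84×164 + 1.66×280 + 2.00×102 = 137.76 + 464.8 + 204 = 806.56
Index = 798.18 / 806.56 × 100 = 98.9610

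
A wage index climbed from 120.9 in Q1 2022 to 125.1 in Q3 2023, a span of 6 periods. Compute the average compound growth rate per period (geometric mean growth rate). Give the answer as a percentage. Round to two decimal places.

0.57%

Growth factor = (125.1/120.9)^(1/6) = (1.034739)^(1/6) = 1.005708
Growth rate = 1.005708 − 1 = 0.005708 = 0.5708%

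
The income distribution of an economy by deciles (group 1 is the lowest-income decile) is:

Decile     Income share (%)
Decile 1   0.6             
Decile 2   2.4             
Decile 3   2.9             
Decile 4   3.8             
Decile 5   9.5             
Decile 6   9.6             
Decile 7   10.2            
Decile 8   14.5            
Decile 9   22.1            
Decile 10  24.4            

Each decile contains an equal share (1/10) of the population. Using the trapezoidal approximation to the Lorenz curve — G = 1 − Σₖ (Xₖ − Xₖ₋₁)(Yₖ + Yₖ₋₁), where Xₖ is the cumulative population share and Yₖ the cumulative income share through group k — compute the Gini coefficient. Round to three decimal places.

0.429

Cumulative income shares Yₖ: 0.0060, 0.0300, 0.0590, 0.0970, 0.1920, 0.2880, 0.3900, 0.5350, 0.7560, 1.0000
Σ (Xₖ−Xₖ₋₁)(Yₖ+Yₖ₋₁) = (1/10)(0.0060+0.0000) + (1/10)(0.0300+0.0060) + (1/10)(0.0590+0.0300) + (1/10)(0.0970+0.0590) + (1/10)(0.1920+0.0970) + (1/10)(0.2880+0.1920) + (1/10)(0.3900+0.2880) + (1/10)(0.5350+0.3900) + (1/10)(0.7560+0.5350) + (1/10)(1.0000+0.7560)
  = 0.0006 + 0.0036 + 0.0089 + 0.0156 + 0.0289 + 0.0480 + 0.0678 + 0.0925 + 0.1291 + 0.1756 = 0.5706
G = 1 − 0.5706 = 0.4294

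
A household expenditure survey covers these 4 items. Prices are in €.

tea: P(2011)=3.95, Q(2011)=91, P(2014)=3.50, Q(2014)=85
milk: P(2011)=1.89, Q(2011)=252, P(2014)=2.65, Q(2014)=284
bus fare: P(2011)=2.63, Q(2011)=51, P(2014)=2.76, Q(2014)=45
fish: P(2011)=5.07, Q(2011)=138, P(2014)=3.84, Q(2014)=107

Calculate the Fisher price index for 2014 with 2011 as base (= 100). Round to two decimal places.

101.29

Laspeyres component (base-period weights):
ΣP(2014)Q(2011) = 3.50×91 + 2.65×252 + 2.76×51 + 3.84×138 = 318.5 + 667.8 + 140.76 + 529.92 = 1656.98
ΣP(2011)Q(2011) = 3.95×91 + 1.89×252 + 2.63×51 + 5.07×138 = 359.45 + 476.28 + 134.13 + 699.66 = 1669.52
L = 1656.98 / 1669.52 × 100 = 99.2489
Paasche component (current-period weights):
ΣP(2014)Q(2014) = 3.50×85 + 2.65×284 + 2.76×45 + 3.84×107 = 297.5 + 752.6 + 124.2 + 410.88 = 1585.18
ΣP(2011)Q(2014) = 3.95×85 + 1.89×284 + 2.63×45 + 5.07×107 = 335.75 + 536.76 + 118.35 + 542.49 = 1533.35
P = 1585.18 / 1533.35 × 100 = 103.3802
Fisher = √(L × P) = √(99.2489 × 103.3802) = 101.2935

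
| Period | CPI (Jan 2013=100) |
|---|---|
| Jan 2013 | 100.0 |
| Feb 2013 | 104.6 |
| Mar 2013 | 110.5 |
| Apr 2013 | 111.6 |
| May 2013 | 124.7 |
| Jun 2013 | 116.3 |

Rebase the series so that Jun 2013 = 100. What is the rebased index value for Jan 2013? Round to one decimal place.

86.0

Rebased(Jan 2013) = 100.0 / 116.3 × 100 = 85.9845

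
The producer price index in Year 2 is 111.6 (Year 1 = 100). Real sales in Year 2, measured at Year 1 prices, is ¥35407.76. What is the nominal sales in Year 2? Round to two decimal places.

Nominal = Real × (Index/100) = 35407.76 × (111.6/100)
        = 35407.76 × 1.116 = 39515.0602

39515.06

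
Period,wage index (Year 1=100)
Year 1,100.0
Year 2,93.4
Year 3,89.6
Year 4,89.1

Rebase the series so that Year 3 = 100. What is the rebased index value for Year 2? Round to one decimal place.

Rebased(Year 2) = 93.4 / 89.6 × 100 = 104.2411

104.2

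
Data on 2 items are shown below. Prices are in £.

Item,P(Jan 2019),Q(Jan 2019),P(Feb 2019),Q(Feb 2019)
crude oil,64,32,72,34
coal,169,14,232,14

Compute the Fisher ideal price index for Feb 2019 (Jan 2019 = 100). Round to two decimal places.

Laspeyres component (base-period weights):
ΣP(Feb 2019)Q(Jan 2019) = 72×32 + 232×14 = 2304 + 3248 = 5552
ΣP(Jan 2019)Q(Jan 2019) = 64×32 + 169×14 = 2048 + 2366 = 4414
L = 5552 / 4414 × 100 = 125.7816
Paasche component (current-period weights):
ΣP(Feb 2019)Q(Feb 2019) = 72×34 + 232×14 = 2448 + 3248 = 5696
ΣP(Jan 2019)Q(Feb 2019) = 64×34 + 169×14 = 2176 + 2366 = 4542
P = 5696 / 4542 × 100 = 125.4073
Fisher = √(L × P) = √(125.7816 × 125.4073) = 125.5943

125.59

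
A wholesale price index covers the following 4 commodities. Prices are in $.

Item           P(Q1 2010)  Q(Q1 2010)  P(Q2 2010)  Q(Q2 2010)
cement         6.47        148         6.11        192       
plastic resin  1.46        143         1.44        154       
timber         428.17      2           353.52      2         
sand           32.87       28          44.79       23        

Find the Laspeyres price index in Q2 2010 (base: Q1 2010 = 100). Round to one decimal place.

104.4

Laspeyres price index uses base-period quantities as weights.
ΣP(Q2 2010)·Q(Q1 2010) = 6.11×148 + 1.44×143 + 353.52×2 + 44.79×28 = 904.28 + 205.92 + 707.04 + 1254.12 = 3071.36
ΣP(Q1 2010)·Q(Q1 2010) = 6.47×148 + 1.46×143 + 428.17×2 + 32.87×28 = 957.56 + 208.78 + 856.34 + 920.36 = 2943.04
Index = 3071.36 / 2943.04 × 100 = 104.3601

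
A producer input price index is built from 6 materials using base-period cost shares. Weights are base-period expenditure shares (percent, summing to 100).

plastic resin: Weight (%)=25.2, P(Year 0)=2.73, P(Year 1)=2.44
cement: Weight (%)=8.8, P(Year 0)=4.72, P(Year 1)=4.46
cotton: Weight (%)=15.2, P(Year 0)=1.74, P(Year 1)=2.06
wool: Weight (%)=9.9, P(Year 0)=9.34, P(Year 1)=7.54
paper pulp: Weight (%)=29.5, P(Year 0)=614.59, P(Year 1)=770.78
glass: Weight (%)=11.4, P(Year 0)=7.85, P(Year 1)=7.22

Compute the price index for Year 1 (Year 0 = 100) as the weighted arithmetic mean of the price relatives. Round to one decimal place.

104.3

plastic resin: 25.2 × (2.44/2.73) = 25.2 × 0.893773 = 22.5231
cement: 8.8 × (4.46/4.72) = 8.8 × 0.944915 = 8.3153
cotton: 15.2 × (2.06/1.74) = 15.2 × 1.183908 = 17.9954
wool: 9.9 × (7.54/9.34) = 9.9 × 0.807281 = 7.9921
paper pulp: 29.5 × (770.78/614.59) = 29.5 × 1.254137 = 36.9970
glass: 11.4 × (7.22/7.85) = 11.4 × 0.919745 = 10.4851
Index = Σ wᵢ·(p₁ᵢ/p₀ᵢ) = 22.5231 + 8.3153 + 17.9954 + 7.9921 + 36.9970 + 10.4851 = 104.3079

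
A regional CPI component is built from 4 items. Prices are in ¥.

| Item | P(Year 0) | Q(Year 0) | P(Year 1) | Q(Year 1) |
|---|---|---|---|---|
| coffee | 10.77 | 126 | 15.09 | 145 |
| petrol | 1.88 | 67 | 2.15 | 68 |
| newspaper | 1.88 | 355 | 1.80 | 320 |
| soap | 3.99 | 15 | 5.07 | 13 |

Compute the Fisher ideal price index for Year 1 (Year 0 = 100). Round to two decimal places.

Laspeyres component (base-period weights):
ΣP(Year 1)Q(Year 0) = 15.09×126 + 2.15×67 + 1.80×355 + 5.07×15 = 1901.34 + 144.05 + 639 + 76.05 = 2760.44
ΣP(Year 0)Q(Year 0) = 10.77×126 + 1.88×67 + 1.88×355 + 3.99×15 = 1357.02 + 125.96 + 667.4 + 59.85 = 2210.23
L = 2760.44 / 2210.23 × 100 = 124.8938
Paasche component (current-period weights):
ΣP(Year 1)Q(Year 1) = 15.09×145 + 2.15×68 + 1.80×320 + 5.07×13 = 2188.05 + 146.2 + 576 + 65.91 = 2976.16
ΣP(Year 0)Q(Year 1) = 10.77×145 + 1.88×68 + 1.88×320 + 3.99×13 = 1561.65 + 127.84 + 601.6 + 51.87 = 2342.96
P = 2976.16 / 2342.96 × 100 = 127.0256
Fisher = √(L × P) = √(124.8938 × 127.0256) = 125.9552

125.96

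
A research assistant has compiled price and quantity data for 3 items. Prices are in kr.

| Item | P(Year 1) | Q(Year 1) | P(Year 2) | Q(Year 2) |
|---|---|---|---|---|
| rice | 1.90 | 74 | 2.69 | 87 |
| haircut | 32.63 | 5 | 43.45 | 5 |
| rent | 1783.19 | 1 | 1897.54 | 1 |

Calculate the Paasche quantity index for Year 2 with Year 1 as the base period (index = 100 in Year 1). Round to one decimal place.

Paasche quantity index uses current-period prices as weights.
ΣP(Year 2)·Q(Year 2) = 2.69×87 + 43.45×5 + 1897.54×1 = 234.03 + 217.25 + 1897.54 = 2348.82
ΣP(Year 2)·Q(Year 1) = 2.69×74 + 43.45×5 + 1897.54×1 = 199.06 + 217.25 + 1897.54 = 2313.85
Index = 2348.82 / 2313.85 × 100 = 101.5113

101.5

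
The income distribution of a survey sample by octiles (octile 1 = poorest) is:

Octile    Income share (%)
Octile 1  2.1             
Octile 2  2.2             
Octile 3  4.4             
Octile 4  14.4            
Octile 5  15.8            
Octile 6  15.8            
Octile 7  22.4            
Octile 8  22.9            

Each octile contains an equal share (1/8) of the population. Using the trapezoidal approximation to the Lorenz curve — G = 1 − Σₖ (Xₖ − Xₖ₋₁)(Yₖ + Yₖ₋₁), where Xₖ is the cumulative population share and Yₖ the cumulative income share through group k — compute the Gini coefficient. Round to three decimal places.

0.353

Cumulative income shares Yₖ: 0.0210, 0.0430, 0.0870, 0.2310, 0.3890, 0.5470, 0.7710, 1.0000
Σ (Xₖ−Xₖ₋₁)(Yₖ+Yₖ₋₁) = (1/8)(0.0210+0.0000) + (1/8)(0.0430+0.0210) + (1/8)(0.0870+0.0430) + (1/8)(0.2310+0.0870) + (1/8)(0.3890+0.2310) + (1/8)(0.5470+0.3890) + (1/8)(0.7710+0.5470) + (1/8)(1.0000+0.7710)
  = 0.0026 + 0.0080 + 0.0163 + 0.0398 + 0.0775 + 0.1170 + 0.1648 + 0.2214 = 0.6472
G = 1 − 0.6472 = 0.3528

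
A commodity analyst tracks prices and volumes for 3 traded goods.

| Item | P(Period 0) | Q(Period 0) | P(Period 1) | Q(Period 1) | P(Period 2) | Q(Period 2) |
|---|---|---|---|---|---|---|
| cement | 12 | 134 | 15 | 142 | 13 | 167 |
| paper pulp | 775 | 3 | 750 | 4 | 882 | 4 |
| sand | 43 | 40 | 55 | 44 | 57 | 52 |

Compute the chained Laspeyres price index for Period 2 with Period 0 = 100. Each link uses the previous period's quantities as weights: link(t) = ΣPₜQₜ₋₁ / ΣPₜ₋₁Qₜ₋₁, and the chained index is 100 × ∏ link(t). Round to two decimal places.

Link Period 0→Period 1:
ΣP(Period 1)Q(Period 0) = 15×134 + 750×3 + 55×40 = 2010 + 2250 + 2200 = 6460
ΣP(Period 0)Q(Period 0) = 12×134 + 775×3 + 43×40 = 1608 + 2325 + 1720 = 5653
link = 6460/5653 = 1.142756
Link Period 1→Period 2:
ΣP(Period 2)Q(Period 1) = 13×142 + 882×4 + 57×44 = 1846 + 3528 + 2508 = 7882
ΣP(Period 1)Q(Period 1) = 15×142 + 750×4 + 55×44 = 2130 + 3000 + 2420 = 7550
link = 7882/7550 = 1.043974
Chained index = 100 × 1.142756 × 1.043974 = 119.3007

119.30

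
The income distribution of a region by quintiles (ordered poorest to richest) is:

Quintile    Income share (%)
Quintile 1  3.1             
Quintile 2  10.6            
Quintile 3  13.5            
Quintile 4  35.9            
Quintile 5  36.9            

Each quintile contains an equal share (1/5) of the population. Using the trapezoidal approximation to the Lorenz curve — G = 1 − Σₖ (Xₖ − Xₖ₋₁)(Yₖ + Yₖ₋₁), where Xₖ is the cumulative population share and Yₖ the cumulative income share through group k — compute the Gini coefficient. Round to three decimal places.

0.372

Cumulative income shares Yₖ: 0.0310, 0.1370, 0.2720, 0.6310, 1.0000
Σ (Xₖ−Xₖ₋₁)(Yₖ+Yₖ₋₁) = (1/5)(0.0310+0.0000) + (1/5)(0.1370+0.0310) + (1/5)(0.2720+0.1370) + (1/5)(0.6310+0.2720) + (1/5)(1.0000+0.6310)
  = 0.0062 + 0.0336 + 0.0818 + 0.1806 + 0.3262 = 0.6284
G = 1 − 0.6284 = 0.3716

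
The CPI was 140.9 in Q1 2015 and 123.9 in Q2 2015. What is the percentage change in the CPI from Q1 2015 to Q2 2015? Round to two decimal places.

-12.07%

Change = (123.9 − 140.9) / 140.9 × 100
       = -17.0 / 140.9 × 100 = -12.0653%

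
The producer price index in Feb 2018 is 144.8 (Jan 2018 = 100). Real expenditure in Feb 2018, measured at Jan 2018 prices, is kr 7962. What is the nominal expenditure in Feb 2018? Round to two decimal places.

11528.98

Nominal = Real × (Index/100) = 7962 × (144.8/100)
        = 7962 × 1.448 = 11528.9760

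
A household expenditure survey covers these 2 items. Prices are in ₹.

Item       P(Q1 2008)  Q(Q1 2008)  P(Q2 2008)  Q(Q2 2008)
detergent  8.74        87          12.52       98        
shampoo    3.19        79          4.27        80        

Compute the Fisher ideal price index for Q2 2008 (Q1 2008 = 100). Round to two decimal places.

Laspeyres component (base-period weights):
ΣP(Q2 2008)Q(Q1 2008) = 12.52×87 + 4.27×79 = 1089.24 + 337.33 = 1426.57
ΣP(Q1 2008)Q(Q1 2008) = 8.74×87 + 3.19×79 = 760.38 + 252.01 = 1012.39
L = 1426.57 / 1012.39 × 100 = 140.9111
Paasche component (current-period weights):
ΣP(Q2 2008)Q(Q2 2008) = 12.52×98 + 4.27×80 = 1226.96 + 341.6 = 1568.56
ΣP(Q1 2008)Q(Q2 2008) = 8.74×98 + 3.19×80 = 856.52 + 255.2 = 1111.72
P = 1568.56 / 1111.72 × 100 = 141.0931
Fisher = √(L × P) = √(140.9111 × 141.0931) = 141.0021

141.00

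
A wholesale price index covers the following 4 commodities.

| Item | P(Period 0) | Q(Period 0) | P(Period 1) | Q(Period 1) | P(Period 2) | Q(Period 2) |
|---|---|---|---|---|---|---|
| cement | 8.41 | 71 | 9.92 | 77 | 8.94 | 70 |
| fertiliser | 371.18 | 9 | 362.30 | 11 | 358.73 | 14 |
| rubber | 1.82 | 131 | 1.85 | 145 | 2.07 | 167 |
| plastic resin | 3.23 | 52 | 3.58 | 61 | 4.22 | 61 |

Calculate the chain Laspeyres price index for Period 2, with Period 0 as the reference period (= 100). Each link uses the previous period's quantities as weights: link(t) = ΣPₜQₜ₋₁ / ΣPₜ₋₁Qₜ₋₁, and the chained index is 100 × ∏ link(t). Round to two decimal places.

Link Period 0→Period 1:
ΣP(Period 1)Q(Period 0) = 9.92×71 + 362.30×9 + 1.85×131 + 3.58×52 = 704.32 + 3260.7 + 242.35 + 186.16 = 4393.53
ΣP(Period 0)Q(Period 0) = 8.41×71 + 371.18×9 + 1.82×131 + 3.23×52 = 597.11 + 3340.62 + 238.42 + 167.96 = 4344.11
link = 4393.53/4344.11 = 1.011376
Link Period 1→Period 2:
ΣP(Period 2)Q(Period 1) = 8.94×77 + 358.73×11 + 2.07×145 + 4.22×61 = 688.38 + 3946.03 + 300.15 + 257.42 = 5191.98
ΣP(Period 1)Q(Period 1) = 9.92×77 + 362.30×11 + 1.85×145 + 3.58×61 = 763.84 + 3985.3 + 268.25 + 218.38 = 5235.77
link = 5191.98/5235.77 = 0.991636
Chained index = 100 × 1.011376 × 0.991636 = 100.2918

100.29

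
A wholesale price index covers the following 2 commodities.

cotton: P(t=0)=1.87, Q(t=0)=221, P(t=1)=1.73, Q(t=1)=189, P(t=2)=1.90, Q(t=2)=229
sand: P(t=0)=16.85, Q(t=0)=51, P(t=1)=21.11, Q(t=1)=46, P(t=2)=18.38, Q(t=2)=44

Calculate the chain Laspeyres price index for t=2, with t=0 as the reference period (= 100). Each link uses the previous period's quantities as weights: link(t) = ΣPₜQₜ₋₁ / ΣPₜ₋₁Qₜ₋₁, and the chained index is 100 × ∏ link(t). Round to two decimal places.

Link t=0→t=1:
ΣP(t=1)Q(t=0) = 1.73×221 + 21.11×51 = 382.33 + 1076.61 = 1458.94
ΣP(t=0)Q(t=0) = 1.87×221 + 16.85×51 = 413.27 + 859.35 = 1272.62
link = 1458.94/1272.62 = 1.146407
Link t=1→t=2:
ΣP(t=2)Q(t=1) = 1.90×189 + 18.38×46 = 359.1 + 845.48 = 1204.58
ΣP(t=1)Q(t=1) = 1.73×189 + 21.11×46 = 326.97 + 971.06 = 1298.03
link = 1204.58/1298.03 = 0.928006
Chained index = 100 × 1.146407 × 0.928006 = 106.3873

106.39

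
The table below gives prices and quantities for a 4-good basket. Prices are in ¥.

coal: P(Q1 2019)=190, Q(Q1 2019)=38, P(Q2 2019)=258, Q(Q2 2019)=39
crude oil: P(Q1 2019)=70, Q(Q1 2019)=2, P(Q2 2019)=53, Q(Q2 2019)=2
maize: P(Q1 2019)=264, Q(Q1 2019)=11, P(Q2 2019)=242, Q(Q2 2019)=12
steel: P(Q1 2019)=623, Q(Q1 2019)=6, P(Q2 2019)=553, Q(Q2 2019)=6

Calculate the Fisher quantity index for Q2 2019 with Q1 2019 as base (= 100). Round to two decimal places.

103.19

Laspeyres component (base-period weights):
ΣP(Q1 2019)Q(Q2 2019) = 190×39 + 70×2 + 264×12 + 623×6 = 7410 + 140 + 3168 + 3738 = 14456
ΣP(Q1 2019)Q(Q1 2019) = 190×38 + 70×2 + 264×11 + 623×6 = 7220 + 140 + 2904 + 3738 = 14002
L = 14456 / 14002 × 100 = 103.2424
Paasche component (current-period weights):
ΣP(Q2 2019)Q(Q2 2019) = 258×39 + 53×2 + 242×12 + 553×6 = 10062 + 106 + 2904 + 3318 = 16390
ΣP(Q2 2019)Q(Q1 2019) = 258×38 + 53×2 + 242×11 + 553×6 = 9804 + 106 + 2662 + 3318 = 15890
P = 16390 / 15890 × 100 = 103.1466
Fisher = √(L × P) = √(103.2424 × 103.1466) = 103.1945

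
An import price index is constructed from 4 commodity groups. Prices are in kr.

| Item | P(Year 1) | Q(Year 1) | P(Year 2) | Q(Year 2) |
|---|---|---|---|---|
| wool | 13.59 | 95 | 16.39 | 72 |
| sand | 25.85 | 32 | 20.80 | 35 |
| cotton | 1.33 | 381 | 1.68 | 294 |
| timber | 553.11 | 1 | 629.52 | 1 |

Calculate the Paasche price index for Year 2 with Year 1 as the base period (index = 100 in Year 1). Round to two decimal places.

Paasche price index uses current-period quantities as weights.
ΣP(Year 2)·Q(Year 2) = 16.39×72 + 20.80×35 + 1.68×294 + 629.52×1 = 1180.08 + 728 + 493.92 + 629.52 = 3031.52
ΣP(Year 1)·Q(Year 2) = 13.59×72 + 25.85×35 + 1.33×294 + 553.11×1 = 978.48 + 904.75 + 391.02 + 553.11 = 2827.36
Index = 3031.52 / 2827.36 × 100 = 107.2209

107.22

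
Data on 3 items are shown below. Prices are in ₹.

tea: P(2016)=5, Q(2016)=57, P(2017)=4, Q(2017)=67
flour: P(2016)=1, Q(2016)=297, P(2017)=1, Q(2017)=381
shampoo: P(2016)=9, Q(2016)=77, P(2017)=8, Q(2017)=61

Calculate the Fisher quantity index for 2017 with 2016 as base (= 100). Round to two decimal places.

99.43

Laspeyres component (base-period weights):
ΣP(2016)Q(2017) = 5×67 + 1×381 + 9×61 = 335 + 381 + 549 = 1265
ΣP(2016)Q(2016) = 5×57 + 1×297 + 9×77 = 285 + 297 + 693 = 1275
L = 1265 / 1275 × 100 = 99.2157
Paasche component (current-period weights):
ΣP(2017)Q(2017) = 4×67 + 1×381 + 8×61 = 268 + 381 + 488 = 1137
ΣP(2017)Q(2016) = 4×57 + 1×297 + 8×77 = 228 + 297 + 616 = 1141
P = 1137 / 1141 × 100 = 99.6494
Fisher = √(L × P) = √(99.2157 × 99.6494) = 99.4323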